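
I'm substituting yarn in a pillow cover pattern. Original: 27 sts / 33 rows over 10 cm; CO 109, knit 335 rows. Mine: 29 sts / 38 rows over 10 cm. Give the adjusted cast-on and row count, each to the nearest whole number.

Stitches: 109 × 29/27 = 117.07 → 117.
Rows: 335 × 38/33 = 385.76 → 386.

Cast on 117 stitches; work 386 rows.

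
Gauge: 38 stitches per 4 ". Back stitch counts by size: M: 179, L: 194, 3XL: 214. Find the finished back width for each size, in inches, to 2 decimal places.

38/4 = 9.5 sts per in.
M: 179 / 9.5 = 18.842 → 18.84 in.
L: 194 / 9.5 = 20.421 → 20.42 in.
3XL: 214 / 9.5 = 22.526 → 22.53 in.

M 18.84 inches; L 20.42 inches; 3XL 22.53 inches.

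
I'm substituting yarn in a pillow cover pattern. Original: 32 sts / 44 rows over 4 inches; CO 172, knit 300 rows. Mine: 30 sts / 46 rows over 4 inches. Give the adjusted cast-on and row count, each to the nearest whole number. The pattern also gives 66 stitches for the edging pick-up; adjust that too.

Cast on 161 stitches; work 314 rows; edging pick-up 62 stitches.

Stitches: 172 × 30/32 = 161.25 → 161.
Rows: 300 × 46/44 = 313.64 → 314.
edging pick-up: 66 × 30/32 = 61.88 → 62.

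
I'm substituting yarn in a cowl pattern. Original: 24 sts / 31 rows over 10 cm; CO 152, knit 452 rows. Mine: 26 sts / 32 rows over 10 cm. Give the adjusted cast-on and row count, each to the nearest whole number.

Stitches: 152 × 26/24 = 164.67 → 165.
Rows: 452 × 32/31 = 466.58 → 467.

Cast on 165 stitches; work 467 rows.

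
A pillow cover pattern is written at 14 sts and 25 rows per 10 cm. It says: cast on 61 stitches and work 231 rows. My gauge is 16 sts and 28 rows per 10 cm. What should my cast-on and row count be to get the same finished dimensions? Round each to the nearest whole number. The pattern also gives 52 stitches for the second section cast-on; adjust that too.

Cast on 70 stitches; work 259 rows; second section cast-on 59 stitches.

Stitches: 61 × 16/14 = 69.71 → 70.
Rows: 231 × 28/25 = 258.72 → 259.
second section cast-on: 52 × 16/14 = 59.43 → 59.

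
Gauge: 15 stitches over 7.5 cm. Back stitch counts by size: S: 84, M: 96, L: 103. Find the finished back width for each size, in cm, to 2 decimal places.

S 42.00 cm; M 48.00 cm; L 51.50 cm.

15/7.5 = 2 sts per cm.
S: 84 / 2 = 42.000 → 42.00 cm.
M: 96 / 2 = 48.000 → 48.00 cm.
L: 103 / 2 = 51.500 → 51.50 cm.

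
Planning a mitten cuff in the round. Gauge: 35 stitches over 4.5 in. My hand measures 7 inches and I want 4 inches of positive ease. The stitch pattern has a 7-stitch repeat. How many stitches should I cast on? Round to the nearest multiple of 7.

Finished = 7 + 4 = 11 inches.
35 / 4.5 = 7.778 sts/in.
11 × 7.778 = 85.56 sts.
Nearest multiple of 7: 84.

CO 84 sts.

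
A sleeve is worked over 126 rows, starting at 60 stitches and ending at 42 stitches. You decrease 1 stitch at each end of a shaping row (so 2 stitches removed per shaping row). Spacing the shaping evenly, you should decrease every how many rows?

Decrease every 14th row.

Stitches to remove: |42 − 60| = 18.
Shaping rows needed: 18 / 2 = 9.
126 rows / 9 = every 14 rows.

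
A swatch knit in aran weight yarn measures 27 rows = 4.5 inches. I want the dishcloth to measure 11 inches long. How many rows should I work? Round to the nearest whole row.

27 rows / 4.5 in = 6 rows per inch.
11 × 6 = 66.00 rows.

66 rows.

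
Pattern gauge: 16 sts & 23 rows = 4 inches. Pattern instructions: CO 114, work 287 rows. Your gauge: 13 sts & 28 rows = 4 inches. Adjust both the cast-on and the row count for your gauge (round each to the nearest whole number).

Cast on 93 stitches; work 349 rows.

Stitches: 114 × 13/16 = 92.62 → 93.
Rows: 287 × 28/23 = 349.39 → 349.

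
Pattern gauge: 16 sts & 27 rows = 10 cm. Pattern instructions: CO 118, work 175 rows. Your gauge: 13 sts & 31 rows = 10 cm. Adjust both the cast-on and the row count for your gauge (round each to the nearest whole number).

Cast on 96 stitches; work 201 rows.

Stitches: 118 × 13/16 = 95.88 → 96.
Rows: 175 × 31/27 = 200.93 → 201.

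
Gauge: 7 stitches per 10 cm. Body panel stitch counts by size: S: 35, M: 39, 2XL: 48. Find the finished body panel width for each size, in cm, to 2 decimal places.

7/10 = 0.7 sts per cm.
S: 35 / 0.7 = 50.000 → 50.00 cm.
M: 39 / 0.7 = 55.714 → 55.71 cm.
2XL: 48 / 0.7 = 68.571 → 68.57 cm.

S 50.00 cm; M 55.71 cm; 2XL 68.57 cm.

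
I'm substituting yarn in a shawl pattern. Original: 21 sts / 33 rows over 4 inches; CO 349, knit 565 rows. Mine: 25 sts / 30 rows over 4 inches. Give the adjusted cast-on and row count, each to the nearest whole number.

Cast on 415 stitches; work 514 rows.

Stitches: 349 × 25/21 = 415.48 → 415.
Rows: 565 × 30/33 = 513.64 → 514.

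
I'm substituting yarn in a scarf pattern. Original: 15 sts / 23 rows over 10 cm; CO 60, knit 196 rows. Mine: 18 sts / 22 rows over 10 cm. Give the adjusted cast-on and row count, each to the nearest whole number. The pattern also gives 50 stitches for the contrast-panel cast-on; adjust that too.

Stitches: 60 × 18/15 = 72.00 → 72.
Rows: 196 × 22/23 = 187.48 → 187.
contrast-panel cast-on: 50 × 18/15 = 60.00 → 60.

Cast on 72 stitches; work 187 rows; contrast-panel cast-on 60 stitches.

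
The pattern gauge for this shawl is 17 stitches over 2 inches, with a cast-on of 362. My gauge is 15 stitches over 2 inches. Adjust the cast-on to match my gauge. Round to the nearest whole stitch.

Scale factor = 15 / 17 = 0.882.
362 × 15 / 17 = 319.41 sts.
→ 319 sts.

Cast on 319 stitches.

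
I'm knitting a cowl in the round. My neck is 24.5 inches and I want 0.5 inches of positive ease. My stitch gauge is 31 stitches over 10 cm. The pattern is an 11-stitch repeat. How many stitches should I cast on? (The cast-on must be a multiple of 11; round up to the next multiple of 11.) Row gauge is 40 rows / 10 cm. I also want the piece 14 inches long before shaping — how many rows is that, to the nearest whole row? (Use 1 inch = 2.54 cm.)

Finished = 24.5 + 0.5 = 25 inches.
25 inches × 2.54 = 63.50 cm.
31/10 = 3.1 sts per cm; 63.50 × 3.1 = 196.85 sts.
Next multiple of 11 → 198.
14 inches = 35.56 cm; × 4 = 142.24 → 142 rows.

Cast on 198 stitches; work 142 rows.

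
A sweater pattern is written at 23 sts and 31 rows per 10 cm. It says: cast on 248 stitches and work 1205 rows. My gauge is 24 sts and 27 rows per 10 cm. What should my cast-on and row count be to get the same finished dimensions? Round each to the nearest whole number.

Stitches: 248 × 24/23 = 258.78 → 259.
Rows: 1205 × 27/31 = 1049.52 → 1050.

Cast on 259 stitches; work 1050 rows.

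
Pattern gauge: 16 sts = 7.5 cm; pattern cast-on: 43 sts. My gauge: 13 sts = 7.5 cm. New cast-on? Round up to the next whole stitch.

Scale factor = 13 / 16 = 0.812.
43 × 13 / 16 = 34.94 sts.
→ 35 sts.

35 stitches.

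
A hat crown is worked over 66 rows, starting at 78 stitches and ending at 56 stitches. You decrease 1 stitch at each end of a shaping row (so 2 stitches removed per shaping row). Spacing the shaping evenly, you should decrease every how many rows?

Stitches to remove: |56 − 78| = 22.
Shaping rows needed: 22 / 2 = 11.
66 rows / 11 = every 6 rows.

Decrease every 6th row.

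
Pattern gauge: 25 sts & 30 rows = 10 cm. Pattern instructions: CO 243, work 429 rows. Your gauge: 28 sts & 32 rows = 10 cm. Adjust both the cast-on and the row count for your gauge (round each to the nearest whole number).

Stitches: 243 × 28/25 = 272.16 → 272.
Rows: 429 × 32/30 = 457.60 → 458.

Cast on 272 stitches; work 458 rows.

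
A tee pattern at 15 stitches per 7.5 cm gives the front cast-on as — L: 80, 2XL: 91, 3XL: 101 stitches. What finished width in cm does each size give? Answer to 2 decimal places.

15/7.5 = 2 sts per cm.
L: 80 / 2 = 40.000 → 40.00 cm.
2XL: 91 / 2 = 45.500 → 45.50 cm.
3XL: 101 / 2 = 50.500 → 50.50 cm.

L 40.00 cm; 2XL 45.50 cm; 3XL 50.50 cm.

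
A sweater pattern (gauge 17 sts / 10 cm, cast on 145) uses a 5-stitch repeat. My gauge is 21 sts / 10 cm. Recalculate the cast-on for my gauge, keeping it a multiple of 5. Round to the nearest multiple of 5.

Cast on 180 stitches.

145 × 21 / 17 = 179.12.
Nearest multiple of 5: 180.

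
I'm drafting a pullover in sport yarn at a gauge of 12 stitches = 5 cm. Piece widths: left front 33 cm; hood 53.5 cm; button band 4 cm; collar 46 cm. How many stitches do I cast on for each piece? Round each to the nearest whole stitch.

Rate = 12/5 = 2.4 sts per cm.
left front: 33 × 2.4 = 79.20 → 79.
hood: 53.5 × 2.4 = 128.40 → 128.
button band: 4 × 2.4 = 9.60 → 10.
collar: 46 × 2.4 = 110.40 → 110.

left front 79; hood 128; button band 10; collar 110.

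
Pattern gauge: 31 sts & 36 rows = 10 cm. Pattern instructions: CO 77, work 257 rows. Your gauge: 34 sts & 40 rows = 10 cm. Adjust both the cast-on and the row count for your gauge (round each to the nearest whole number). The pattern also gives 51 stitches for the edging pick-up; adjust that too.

Stitches: 77 × 34/31 = 84.45 → 84.
Rows: 257 × 40/36 = 285.56 → 286.
edging pick-up: 51 × 34/31 = 55.94 → 56.

Cast on 84 stitches; work 286 rows; edging pick-up 56 stitches.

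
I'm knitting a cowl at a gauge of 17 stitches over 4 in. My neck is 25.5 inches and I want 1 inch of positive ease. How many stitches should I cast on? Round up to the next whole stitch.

Finished = 25.5 + 1 = 26.5 in.
17 / 4 = 4.25 sts per inch.
26.50 × 4.25 = 112.62 sts.
→ 113 sts.

113 stitches.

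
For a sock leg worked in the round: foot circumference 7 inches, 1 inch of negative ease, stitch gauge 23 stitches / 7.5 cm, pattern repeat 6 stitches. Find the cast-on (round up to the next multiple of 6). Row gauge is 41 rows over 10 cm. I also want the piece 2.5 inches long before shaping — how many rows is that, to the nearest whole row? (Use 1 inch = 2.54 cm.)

Finished = 7 − 1 = 6 inches.
6 inches × 2.54 = 15.24 cm.
23/7.5 = 3.067 sts per cm; 15.24 × 3.067 = 46.74 sts.
Next multiple of 6 → 48.
2.5 inches = 6.35 cm; × 4.1 = 26.04 → 26 rows.

Cast on 48 stitches; work 26 rows.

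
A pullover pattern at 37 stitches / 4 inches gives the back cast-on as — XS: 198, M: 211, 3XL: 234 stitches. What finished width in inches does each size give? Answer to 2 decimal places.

37/4 = 9.25 sts per in.
XS: 198 / 9.25 = 21.405 → 21.41 in.
M: 211 / 9.25 = 22.811 → 22.81 in.
3XL: 234 / 9.25 = 25.297 → 25.30 in.

XS 21.41 inches; M 22.81 inches; 3XL 25.30 inches.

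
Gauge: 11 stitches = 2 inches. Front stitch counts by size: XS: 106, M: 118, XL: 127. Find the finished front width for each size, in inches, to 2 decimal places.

XS 19.27 inches; M 21.45 inches; XL 23.09 inches.

11/2 = 5.5 sts per in.
XS: 106 / 5.5 = 19.273 → 19.27 in.
M: 118 / 5.5 = 21.455 → 21.45 in.
XL: 127 / 5.5 = 23.091 → 23.09 in.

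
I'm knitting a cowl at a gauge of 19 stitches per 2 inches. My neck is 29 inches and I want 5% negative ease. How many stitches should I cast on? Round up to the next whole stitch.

Finished = 29 × 0.95 = 27.55 in.
19 / 2 = 9.5 sts per inch.
27.55 × 9.5 = 261.73 sts.
→ 262 sts.

262 stitches.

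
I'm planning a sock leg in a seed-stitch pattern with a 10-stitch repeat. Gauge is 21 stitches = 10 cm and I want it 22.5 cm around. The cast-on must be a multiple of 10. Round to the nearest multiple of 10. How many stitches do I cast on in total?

Cast on 50 stitches.

21 / 10 = 2.1 sts per cm.
22.5 × 2.1 = 47.25 sts.
Nearest multiple of 10: 50.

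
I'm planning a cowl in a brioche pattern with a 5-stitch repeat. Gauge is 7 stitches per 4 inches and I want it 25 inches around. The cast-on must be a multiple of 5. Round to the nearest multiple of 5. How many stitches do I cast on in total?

7 / 4 = 1.75 sts per inch.
25 × 1.75 = 43.75 sts.
Nearest multiple of 5: 45.

45 stitches.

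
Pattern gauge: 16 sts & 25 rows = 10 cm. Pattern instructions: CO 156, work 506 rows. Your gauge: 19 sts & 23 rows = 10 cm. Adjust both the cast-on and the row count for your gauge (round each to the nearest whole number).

Cast on 185 stitches; work 466 rows.

Stitches: 156 × 19/16 = 185.25 → 185.
Rows: 506 × 23/25 = 465.52 → 466.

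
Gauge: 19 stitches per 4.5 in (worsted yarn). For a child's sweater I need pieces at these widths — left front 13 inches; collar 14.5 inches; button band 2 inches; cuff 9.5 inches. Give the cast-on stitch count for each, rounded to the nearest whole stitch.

Rate = 19/4.5 = 4.222 sts per in.
left front: 13 × 4.222 = 54.89 → 55.
collar: 14.5 × 4.222 = 61.22 → 61.
button band: 2 × 4.222 = 8.44 → 8.
cuff: 9.5 × 4.222 = 40.11 → 40.

left front 55; collar 61; button band 8; cuff 40.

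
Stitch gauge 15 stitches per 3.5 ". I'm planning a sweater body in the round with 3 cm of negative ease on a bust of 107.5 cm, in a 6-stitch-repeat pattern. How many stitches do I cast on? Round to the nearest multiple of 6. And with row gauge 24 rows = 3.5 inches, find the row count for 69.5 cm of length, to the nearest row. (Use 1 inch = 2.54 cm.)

Finished = 107.5 − 3 = 104.5 cm.
104.5 cm × 1/2.54 = 41.14 inches.
15/3.5 = 4.286 sts per in; 41.14 × 4.286 = 176.32 sts.
Nearest multiple of 6 → 174.
69.5 cm = 27.36 inches; × 6.857 = 187.63 → 188 rows.

Cast on 174 stitches; work 188 rows.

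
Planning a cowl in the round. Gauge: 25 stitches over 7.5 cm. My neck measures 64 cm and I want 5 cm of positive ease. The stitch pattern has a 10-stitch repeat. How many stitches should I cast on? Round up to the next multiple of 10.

Finished = 64 + 5 = 69 cm.
25 / 7.5 = 3.333 sts/cm.
69 × 3.333 = 230.00 sts.
Next multiple of 10: 230.

230 stitches.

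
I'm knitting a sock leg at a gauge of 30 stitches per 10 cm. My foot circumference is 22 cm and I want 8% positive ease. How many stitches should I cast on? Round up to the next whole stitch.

72 stitches.

Finished = 22 × 1.08 = 23.76 cm.
30 / 10 = 3 sts per cm.
23.76 × 3 = 71.28 sts.
→ 72 sts.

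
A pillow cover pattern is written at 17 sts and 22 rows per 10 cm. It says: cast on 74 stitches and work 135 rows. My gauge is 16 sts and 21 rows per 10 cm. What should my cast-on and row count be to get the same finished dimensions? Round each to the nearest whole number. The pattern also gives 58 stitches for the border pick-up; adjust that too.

Stitches: 74 × 16/17 = 69.65 → 70.
Rows: 135 × 21/22 = 128.86 → 129.
border pick-up: 58 × 16/17 = 54.59 → 55.

Cast on 70 stitches; work 129 rows; border pick-up 55 stitches.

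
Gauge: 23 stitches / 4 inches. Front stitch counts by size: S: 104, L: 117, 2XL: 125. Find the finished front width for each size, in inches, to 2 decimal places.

S 18.09 inches; L 20.35 inches; 2XL 21.74 inches.

23/4 = 5.75 sts per in.
S: 104 / 5.75 = 18.087 → 18.09 in.
L: 117 / 5.75 = 20.348 → 20.35 in.
2XL: 125 / 5.75 = 21.739 → 21.74 in.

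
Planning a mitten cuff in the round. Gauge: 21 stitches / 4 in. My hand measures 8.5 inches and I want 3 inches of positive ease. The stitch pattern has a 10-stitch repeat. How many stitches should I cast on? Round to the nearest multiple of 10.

60 stitches.

Finished = 8.5 + 3 = 11.5 inches.
21 / 4 = 5.25 sts/in.
11.5 × 5.25 = 60.38 sts.
Nearest multiple of 10: 60.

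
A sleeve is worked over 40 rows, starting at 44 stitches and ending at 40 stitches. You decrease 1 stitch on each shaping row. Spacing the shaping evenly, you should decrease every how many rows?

Stitches to remove: |40 − 44| = 4.
Shaping rows needed: 4 / 1 = 4.
40 rows / 4 = every 10 rows.

Decrease every 10th row.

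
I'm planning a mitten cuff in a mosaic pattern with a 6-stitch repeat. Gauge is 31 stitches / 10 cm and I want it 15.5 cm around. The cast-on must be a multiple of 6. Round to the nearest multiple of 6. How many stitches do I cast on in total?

31 / 10 = 3.1 sts per cm.
15.5 × 3.1 = 48.05 sts.
Nearest multiple of 6: 48.

Cast on 48 stitches.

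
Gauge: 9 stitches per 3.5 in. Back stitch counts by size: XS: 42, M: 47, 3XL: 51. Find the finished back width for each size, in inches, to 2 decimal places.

XS 16.33 inches; M 18.28 inches; 3XL 19.83 inches.

9/3.5 = 2.571 sts per in.
XS: 42 / 2.571 = 16.333 → 16.33 in.
M: 47 / 2.571 = 18.278 → 18.28 in.
3XL: 51 / 2.571 = 19.833 → 19.83 in.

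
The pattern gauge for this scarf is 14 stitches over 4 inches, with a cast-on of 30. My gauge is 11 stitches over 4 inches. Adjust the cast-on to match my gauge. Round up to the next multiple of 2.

24 stitches.

Scale factor = 11 / 14 = 0.786.
30 × 11 / 14 = 23.57 sts.
→ 24 sts.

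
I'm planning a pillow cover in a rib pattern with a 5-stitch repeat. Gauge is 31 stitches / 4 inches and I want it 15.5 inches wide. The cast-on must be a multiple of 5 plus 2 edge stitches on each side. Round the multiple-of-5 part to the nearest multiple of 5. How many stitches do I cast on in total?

Cast on 119 stitches.

31 / 4 = 7.75 sts per inch.
15.5 × 7.75 = 120.12 sts.
Less 4 edge sts → 116.12 for the repeat.
Nearest multiple of 5: 115.
Add back 4 edge sts → 119.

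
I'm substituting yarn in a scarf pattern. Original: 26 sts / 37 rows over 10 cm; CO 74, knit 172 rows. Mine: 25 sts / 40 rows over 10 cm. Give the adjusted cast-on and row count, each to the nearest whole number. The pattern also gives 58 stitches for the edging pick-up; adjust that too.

Cast on 71 stitches; work 186 rows; edging pick-up 56 stitches.

Stitches: 74 × 25/26 = 71.15 → 71.
Rows: 172 × 40/37 = 185.95 → 186.
edging pick-up: 58 × 25/26 = 55.77 → 56.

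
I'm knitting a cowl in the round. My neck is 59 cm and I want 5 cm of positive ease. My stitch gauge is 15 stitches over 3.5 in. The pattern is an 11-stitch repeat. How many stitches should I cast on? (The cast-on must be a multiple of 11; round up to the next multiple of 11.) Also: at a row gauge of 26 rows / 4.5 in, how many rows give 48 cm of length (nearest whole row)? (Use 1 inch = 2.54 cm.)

Finished = 59 + 5 = 64 cm.
64 cm × 1/2.54 = 25.20 inches.
15/3.5 = 4.286 sts per in; 25.20 × 4.286 = 107.99 sts.
Next multiple of 11 → 110.
48 cm = 18.90 inches; × 5.778 = 109.19 → 109 rows.

Cast on 110 stitches; work 109 rows.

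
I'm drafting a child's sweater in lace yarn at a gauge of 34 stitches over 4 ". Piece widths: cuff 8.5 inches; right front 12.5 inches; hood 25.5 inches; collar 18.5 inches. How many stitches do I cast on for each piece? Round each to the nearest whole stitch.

cuff 72; right front 106; hood 217; collar 157.

Rate = 34/4 = 8.5 sts per in.
cuff: 8.5 × 8.5 = 72.25 → 72.
right front: 12.5 × 8.5 = 106.25 → 106.
hood: 25.5 × 8.5 = 216.75 → 217.
collar: 18.5 × 8.5 = 157.25 → 157.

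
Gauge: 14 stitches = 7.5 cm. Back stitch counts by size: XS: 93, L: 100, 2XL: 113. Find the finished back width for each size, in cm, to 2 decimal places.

14/7.5 = 1.867 sts per cm.
XS: 93 / 1.867 = 49.821 → 49.82 cm.
L: 100 / 1.867 = 53.571 → 53.57 cm.
2XL: 113 / 1.867 = 60.536 → 60.54 cm.

XS 49.82 cm; L 53.57 cm; 2XL 60.54 cm.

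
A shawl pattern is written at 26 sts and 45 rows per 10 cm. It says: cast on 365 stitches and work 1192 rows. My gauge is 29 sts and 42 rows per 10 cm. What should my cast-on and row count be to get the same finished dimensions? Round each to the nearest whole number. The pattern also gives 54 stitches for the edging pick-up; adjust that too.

Stitches: 365 × 29/26 = 407.12 → 407.
Rows: 1192 × 42/45 = 1112.53 → 1113.
edging pick-up: 54 × 29/26 = 60.23 → 60.

Cast on 407 stitches; work 1113 rows; edging pick-up 60 stitches.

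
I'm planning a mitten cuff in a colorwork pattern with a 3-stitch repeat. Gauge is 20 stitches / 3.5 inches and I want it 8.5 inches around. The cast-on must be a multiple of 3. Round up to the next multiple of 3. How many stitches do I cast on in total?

CO 51 sts.

20 / 3.5 = 5.714 sts per inch.
8.5 × 5.714 = 48.57 sts.
Next multiple of 3: 51.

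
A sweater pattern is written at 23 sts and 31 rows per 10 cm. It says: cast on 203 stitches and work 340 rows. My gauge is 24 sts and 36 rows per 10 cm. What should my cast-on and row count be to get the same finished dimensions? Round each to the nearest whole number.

Stitches: 203 × 24/23 = 211.83 → 212.
Rows: 340 × 36/31 = 394.84 → 395.

Cast on 212 stitches; work 395 rows.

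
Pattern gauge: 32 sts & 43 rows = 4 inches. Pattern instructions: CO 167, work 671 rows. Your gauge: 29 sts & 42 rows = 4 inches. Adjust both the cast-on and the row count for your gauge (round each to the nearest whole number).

Cast on 151 stitches; work 655 rows.

Stitches: 167 × 29/32 = 151.34 → 151.
Rows: 671 × 42/43 = 655.40 → 655.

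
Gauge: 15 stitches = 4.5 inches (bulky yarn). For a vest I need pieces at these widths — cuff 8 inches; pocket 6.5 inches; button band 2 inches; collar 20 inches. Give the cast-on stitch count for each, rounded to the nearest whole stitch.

cuff 27; pocket 22; button band 7; collar 67.

Rate = 15/4.5 = 3.333 sts per in.
cuff: 8 × 3.333 = 26.67 → 27.
pocket: 6.5 × 3.333 = 21.67 → 22.
button band: 2 × 3.333 = 6.67 → 7.
collar: 20 × 3.333 = 66.67 → 67.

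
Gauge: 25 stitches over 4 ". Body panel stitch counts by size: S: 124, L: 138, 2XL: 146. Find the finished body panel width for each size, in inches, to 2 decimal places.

S 19.84 inches; L 22.08 inches; 2XL 23.36 inches.

25/4 = 6.25 sts per in.
S: 124 / 6.25 = 19.840 → 19.84 in.
L: 138 / 6.25 = 22.080 → 22.08 in.
2XL: 146 / 6.25 = 23.360 → 23.36 in.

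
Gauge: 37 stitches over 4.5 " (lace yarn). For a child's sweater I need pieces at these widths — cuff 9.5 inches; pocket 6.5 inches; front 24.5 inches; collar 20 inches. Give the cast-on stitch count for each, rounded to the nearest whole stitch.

cuff 78; pocket 53; front 201; collar 164.

Rate = 37/4.5 = 8.222 sts per in.
cuff: 9.5 × 8.222 = 78.11 → 78.
pocket: 6.5 × 8.222 = 53.44 → 53.
front: 24.5 × 8.222 = 201.44 → 201.
collar: 20 × 8.222 = 164.44 → 164.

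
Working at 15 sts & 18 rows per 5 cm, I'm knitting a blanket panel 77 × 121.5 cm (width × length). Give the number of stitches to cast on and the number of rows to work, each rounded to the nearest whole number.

Stitch gauge = 15/5 = 3 sts/cm; 77 × 3 = 231.00 → 231 sts.
Row gauge = 18/5 = 3.6 rows/cm; 121.5 × 3.6 = 437.40 → 437 rows.

Cast on 231 stitches and work 437 rows.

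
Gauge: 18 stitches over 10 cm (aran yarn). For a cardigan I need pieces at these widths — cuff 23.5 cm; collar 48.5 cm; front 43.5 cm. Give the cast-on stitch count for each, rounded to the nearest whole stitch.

Rate = 18/10 = 1.8 sts per cm.
cuff: 23.5 × 1.8 = 42.30 → 42.
collar: 48.5 × 1.8 = 87.30 → 87.
front: 43.5 × 1.8 = 78.30 → 78.

cuff 42; collar 87; front 78.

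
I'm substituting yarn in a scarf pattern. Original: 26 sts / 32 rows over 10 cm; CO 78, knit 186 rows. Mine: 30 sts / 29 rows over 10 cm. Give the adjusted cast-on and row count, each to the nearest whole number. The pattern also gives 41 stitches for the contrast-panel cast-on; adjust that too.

Stitches: 78 × 30/26 = 90.00 → 90.
Rows: 186 × 29/32 = 168.56 → 169.
contrast-panel cast-on: 41 × 30/26 = 47.31 → 47.

Cast on 90 stitches; work 169 rows; contrast-panel cast-on 47 stitches.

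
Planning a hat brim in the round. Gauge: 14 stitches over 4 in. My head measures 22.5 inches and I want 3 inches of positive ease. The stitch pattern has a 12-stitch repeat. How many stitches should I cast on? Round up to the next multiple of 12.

96 stitches.

Finished = 22.5 + 3 = 25.5 inches.
14 / 4 = 3.5 sts/in.
25.5 × 3.5 = 89.25 sts.
Next multiple of 12: 96.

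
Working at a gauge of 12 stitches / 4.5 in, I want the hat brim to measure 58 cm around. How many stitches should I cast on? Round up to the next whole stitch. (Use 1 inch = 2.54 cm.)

CO 61 sts.

58 cm = 22.83 in.
12 stitches / 4.5 in = 2.667 stitches per inch.
22.83 × 2.667 = 60.89 stitches.
Round up → 61.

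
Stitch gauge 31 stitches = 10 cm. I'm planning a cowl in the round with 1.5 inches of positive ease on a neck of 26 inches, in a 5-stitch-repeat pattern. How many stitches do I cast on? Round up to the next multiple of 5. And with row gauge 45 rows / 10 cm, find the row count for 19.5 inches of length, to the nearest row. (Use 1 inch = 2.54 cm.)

Cast on 220 stitches; work 223 rows.

Finished = 26 + 1.5 = 27.5 inches.
27.5 inches × 2.54 = 69.85 cm.
31/10 = 3.1 sts per cm; 69.85 × 3.1 = 216.53 sts.
Next multiple of 5 → 220.
19.5 inches = 49.53 cm; × 4.5 = 222.88 → 223 rows.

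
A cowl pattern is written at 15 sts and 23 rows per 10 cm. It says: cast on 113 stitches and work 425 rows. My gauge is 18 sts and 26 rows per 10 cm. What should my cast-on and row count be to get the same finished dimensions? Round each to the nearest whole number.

Stitches: 113 × 18/15 = 135.60 → 136.
Rows: 425 × 26/23 = 480.43 → 480.

Cast on 136 stitches; work 480 rows.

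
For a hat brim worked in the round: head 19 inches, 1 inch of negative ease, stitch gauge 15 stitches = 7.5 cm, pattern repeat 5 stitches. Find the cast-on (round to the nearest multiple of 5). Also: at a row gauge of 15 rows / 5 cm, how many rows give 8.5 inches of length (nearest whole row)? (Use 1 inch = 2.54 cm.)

Cast on 90 stitches; work 65 rows.

Finished = 19 − 1 = 18 inches.
18 inches × 2.54 = 45.72 cm.
15/7.5 = 2 sts per cm; 45.72 × 2 = 91.44 sts.
Nearest multiple of 5 → 90.
8.5 inches = 21.59 cm; × 3 = 64.77 → 65 rows.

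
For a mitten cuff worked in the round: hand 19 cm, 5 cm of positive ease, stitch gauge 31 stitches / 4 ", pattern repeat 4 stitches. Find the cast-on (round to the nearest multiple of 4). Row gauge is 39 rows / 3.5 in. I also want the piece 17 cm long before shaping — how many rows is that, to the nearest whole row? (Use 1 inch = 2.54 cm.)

Cast on 72 stitches; work 75 rows.

Finished = 19 + 5 = 24 cm.
24 cm × 1/2.54 = 9.45 inches.
31/4 = 7.75 sts per in; 9.45 × 7.75 = 73.23 sts.
Nearest multiple of 4 → 72.
17 cm = 6.69 inches; × 11.143 = 74.58 → 75 rows.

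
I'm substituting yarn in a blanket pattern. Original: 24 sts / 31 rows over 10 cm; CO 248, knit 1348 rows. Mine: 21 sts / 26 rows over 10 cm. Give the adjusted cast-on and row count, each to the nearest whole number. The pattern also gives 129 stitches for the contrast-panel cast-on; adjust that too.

Cast on 217 stitches; work 1131 rows; contrast-panel cast-on 113 stitches.

Stitches: 248 × 21/24 = 217.00 → 217.
Rows: 1348 × 26/31 = 1130.58 → 1131.
contrast-panel cast-on: 129 × 21/24 = 112.88 → 113.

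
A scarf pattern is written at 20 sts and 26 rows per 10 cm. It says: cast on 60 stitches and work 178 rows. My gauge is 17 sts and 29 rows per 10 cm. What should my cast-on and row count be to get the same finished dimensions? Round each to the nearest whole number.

Stitches: 60 × 17/20 = 51.00 → 51.
Rows: 178 × 29/26 = 198.54 → 199.

Cast on 51 stitches; work 199 rows.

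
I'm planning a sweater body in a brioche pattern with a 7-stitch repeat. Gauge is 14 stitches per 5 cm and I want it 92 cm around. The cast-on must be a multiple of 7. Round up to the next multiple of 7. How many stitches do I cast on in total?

Cast on 259 stitches.

14 / 5 = 2.8 sts per cm.
92 × 2.8 = 257.60 sts.
Next multiple of 7: 259.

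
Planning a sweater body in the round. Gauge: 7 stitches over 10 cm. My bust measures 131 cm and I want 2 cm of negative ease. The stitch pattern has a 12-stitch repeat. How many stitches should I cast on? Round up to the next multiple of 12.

Cast on 96 stitches.

Finished = 131 − 2 = 129 cm.
7 / 10 = 0.7 sts/cm.
129 × 0.7 = 90.30 sts.
Next multiple of 12: 96.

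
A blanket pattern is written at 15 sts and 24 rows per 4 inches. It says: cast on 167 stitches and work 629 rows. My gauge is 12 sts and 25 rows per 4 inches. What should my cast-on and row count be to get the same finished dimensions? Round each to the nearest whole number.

Stitches: 167 × 12/15 = 133.60 → 134.
Rows: 629 × 25/24 = 655.21 → 655.

Cast on 134 stitches; work 655 rows.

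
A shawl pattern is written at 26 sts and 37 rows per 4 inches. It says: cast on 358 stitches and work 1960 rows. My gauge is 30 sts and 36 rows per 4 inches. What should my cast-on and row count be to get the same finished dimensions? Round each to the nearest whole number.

Stitches: 358 × 30/26 = 413.08 → 413.
Rows: 1960 × 36/37 = 1907.03 → 1907.

Cast on 413 stitches; work 1907 rows.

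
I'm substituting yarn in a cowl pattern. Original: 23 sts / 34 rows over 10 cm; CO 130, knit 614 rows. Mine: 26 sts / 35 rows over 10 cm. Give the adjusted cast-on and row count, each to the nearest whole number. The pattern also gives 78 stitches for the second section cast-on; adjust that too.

Cast on 147 stitches; work 632 rows; second section cast-on 88 stitches.

Stitches: 130 × 26/23 = 146.96 → 147.
Rows: 614 × 35/34 = 632.06 → 632.
second section cast-on: 78 × 26/23 = 88.17 → 88.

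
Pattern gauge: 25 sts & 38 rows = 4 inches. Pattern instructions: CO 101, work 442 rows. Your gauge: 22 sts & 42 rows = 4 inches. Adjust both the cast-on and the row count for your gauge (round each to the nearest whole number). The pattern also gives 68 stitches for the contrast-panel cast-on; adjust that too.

Stitches: 101 × 22/25 = 88.88 → 89.
Rows: 442 × 42/38 = 488.53 → 489.
contrast-panel cast-on: 68 × 22/25 = 59.84 → 60.

Cast on 89 stitches; work 489 rows; contrast-panel cast-on 60 stitches.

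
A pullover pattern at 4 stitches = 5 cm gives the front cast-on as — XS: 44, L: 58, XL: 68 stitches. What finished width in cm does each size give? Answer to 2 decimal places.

4/5 = 0.8 sts per cm.
XS: 44 / 0.8 = 55.000 → 55.00 cm.
L: 58 / 0.8 = 72.500 → 72.50 cm.
XL: 68 / 0.8 = 85.000 → 85.00 cm.

XS 55.00 cm; L 72.50 cm; XL 85.00 cm.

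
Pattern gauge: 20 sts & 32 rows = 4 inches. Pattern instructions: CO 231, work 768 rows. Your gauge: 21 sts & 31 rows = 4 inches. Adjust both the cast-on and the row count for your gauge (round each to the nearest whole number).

Cast on 243 stitches; work 744 rows.

Stitches: 231 × 21/20 = 242.55 → 243.
Rows: 768 × 31/32 = 744.00 → 744.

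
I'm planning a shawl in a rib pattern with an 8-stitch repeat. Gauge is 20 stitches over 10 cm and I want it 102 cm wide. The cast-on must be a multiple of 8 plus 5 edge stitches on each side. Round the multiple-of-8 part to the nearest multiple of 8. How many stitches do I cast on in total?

20 / 10 = 2 sts per cm.
102 × 2 = 204.00 sts.
Less 10 edge sts → 194.00 for the repeat.
Nearest multiple of 8: 192.
Add back 10 edge sts → 202.

Cast on 202 stitches.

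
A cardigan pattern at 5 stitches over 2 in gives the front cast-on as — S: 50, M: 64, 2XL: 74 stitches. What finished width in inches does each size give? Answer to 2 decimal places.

S 20.00 inches; M 25.60 inches; 2XL 29.60 inches.

5/2 = 2.5 sts per in.
S: 50 / 2.5 = 20.000 → 20.00 in.
M: 64 / 2.5 = 25.600 → 25.60 in.
2XL: 74 / 2.5 = 29.600 → 29.60 in.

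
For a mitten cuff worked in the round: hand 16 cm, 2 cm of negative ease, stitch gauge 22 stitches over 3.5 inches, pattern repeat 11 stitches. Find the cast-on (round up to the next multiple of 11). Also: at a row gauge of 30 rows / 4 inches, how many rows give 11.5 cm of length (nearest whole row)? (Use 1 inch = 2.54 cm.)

Finished = 16 − 2 = 14 cm.
14 cm × 1/2.54 = 5.51 inches.
22/3.5 = 6.286 sts per in; 5.51 × 6.286 = 34.65 sts.
Next multiple of 11 → 44.
11.5 cm = 4.53 inches; × 7.5 = 33.96 → 34 rows.

Cast on 44 stitches; work 34 rows.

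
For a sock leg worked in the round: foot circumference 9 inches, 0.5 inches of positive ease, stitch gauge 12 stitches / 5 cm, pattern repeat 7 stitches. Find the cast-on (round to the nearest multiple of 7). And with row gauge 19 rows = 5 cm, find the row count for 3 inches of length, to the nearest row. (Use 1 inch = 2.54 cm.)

Finished = 9 + 0.5 = 9.5 inches.
9.5 inches × 2.54 = 24.13 cm.
12/5 = 2.4 sts per cm; 24.13 × 2.4 = 57.91 sts.
Nearest multiple of 7 → 56.
3 inches = 7.62 cm; × 3.8 = 28.96 → 29 rows.

Cast on 56 stitches; work 29 rows.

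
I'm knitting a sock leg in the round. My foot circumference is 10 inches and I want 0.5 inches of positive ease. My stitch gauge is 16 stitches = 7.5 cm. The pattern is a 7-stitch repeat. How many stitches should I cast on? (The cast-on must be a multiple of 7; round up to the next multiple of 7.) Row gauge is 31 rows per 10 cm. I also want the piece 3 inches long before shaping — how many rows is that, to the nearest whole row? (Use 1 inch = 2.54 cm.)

Finished = 10 + 0.5 = 10.5 inches.
10.5 inches × 2.54 = 26.67 cm.
16/7.5 = 2.133 sts per cm; 26.67 × 2.133 = 56.90 sts.
Next multiple of 7 → 63.
3 inches = 7.62 cm; × 3.1 = 23.62 → 24 rows.

Cast on 63 stitches; work 24 rows.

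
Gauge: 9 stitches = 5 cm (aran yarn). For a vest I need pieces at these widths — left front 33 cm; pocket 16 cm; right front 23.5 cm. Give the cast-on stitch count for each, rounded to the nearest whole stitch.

left front 59; pocket 29; right front 42.

Rate = 9/5 = 1.8 sts per cm.
left front: 33 × 1.8 = 59.40 → 59.
pocket: 16 × 1.8 = 28.80 → 29.
right front: 23.5 × 1.8 = 42.30 → 42.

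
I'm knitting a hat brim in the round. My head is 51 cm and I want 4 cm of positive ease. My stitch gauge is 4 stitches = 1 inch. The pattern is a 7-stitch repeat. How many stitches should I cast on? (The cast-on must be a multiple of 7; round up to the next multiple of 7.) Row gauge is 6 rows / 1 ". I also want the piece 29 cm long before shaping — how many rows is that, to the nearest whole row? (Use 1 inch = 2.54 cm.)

Finished = 51 + 4 = 55 cm.
55 cm × 1/2.54 = 21.65 inches.
4/1 = 4 sts per in; 21.65 × 4 = 86.61 sts.
Next multiple of 7 → 91.
29 cm = 11.42 inches; × 6 = 68.50 → 69 rows.

Cast on 91 stitches; work 69 rows.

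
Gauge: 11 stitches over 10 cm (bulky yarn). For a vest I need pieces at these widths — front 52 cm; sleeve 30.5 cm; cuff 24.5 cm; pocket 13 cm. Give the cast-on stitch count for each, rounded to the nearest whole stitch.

front 57; sleeve 34; cuff 27; pocket 14.

Rate = 11/10 = 1.1 sts per cm.
front: 52 × 1.1 = 57.20 → 57.
sleeve: 30.5 × 1.1 = 33.55 → 34.
cuff: 24.5 × 1.1 = 26.95 → 27.
pocket: 13 × 1.1 = 14.30 → 14.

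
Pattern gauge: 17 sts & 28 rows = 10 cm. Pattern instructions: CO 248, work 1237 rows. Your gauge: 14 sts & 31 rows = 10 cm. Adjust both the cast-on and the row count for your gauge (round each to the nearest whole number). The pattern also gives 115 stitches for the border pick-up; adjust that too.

Cast on 204 stitches; work 1370 rows; border pick-up 95 stitches.

Stitches: 248 × 14/17 = 204.24 → 204.
Rows: 1237 × 31/28 = 1369.54 → 1370.
border pick-up: 115 × 14/17 = 94.71 → 95.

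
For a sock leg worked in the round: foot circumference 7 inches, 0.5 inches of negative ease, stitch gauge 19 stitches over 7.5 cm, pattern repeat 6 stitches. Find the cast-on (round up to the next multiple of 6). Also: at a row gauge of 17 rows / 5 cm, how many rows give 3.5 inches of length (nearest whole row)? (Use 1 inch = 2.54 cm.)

Finished = 7 − 0.5 = 6.5 inches.
6.5 inches × 2.54 = 16.51 cm.
19/7.5 = 2.533 sts per cm; 16.51 × 2.533 = 41.83 sts.
Next multiple of 6 → 42.
3.5 inches = 8.89 cm; × 3.4 = 30.23 → 30 rows.

Cast on 42 stitches; work 30 rows.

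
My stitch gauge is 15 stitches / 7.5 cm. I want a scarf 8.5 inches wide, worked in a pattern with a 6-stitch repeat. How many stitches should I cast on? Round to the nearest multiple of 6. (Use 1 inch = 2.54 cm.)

CO 42 sts.

8.5 in = 8.5 × 2.54 = 21.59 cm.
15 / 7.5 = 2 sts/cm.
21.59 × 2 = 43.18 sts.
→ 42.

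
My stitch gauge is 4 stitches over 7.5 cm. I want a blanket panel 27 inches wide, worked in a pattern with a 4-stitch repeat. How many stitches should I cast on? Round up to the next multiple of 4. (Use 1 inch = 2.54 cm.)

27 in = 27 × 2.54 = 68.58 cm.
4 / 7.5 = 0.533 sts/cm.
68.58 × 0.533 = 36.58 sts.
→ 40.

CO 40 sts.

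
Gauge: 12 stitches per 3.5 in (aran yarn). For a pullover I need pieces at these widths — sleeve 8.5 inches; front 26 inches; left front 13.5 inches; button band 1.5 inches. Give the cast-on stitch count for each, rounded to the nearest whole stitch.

sleeve 29; front 89; left front 46; button band 5.

Rate = 12/3.5 = 3.429 sts per in.
sleeve: 8.5 × 3.429 = 29.14 → 29.
front: 26 × 3.429 = 89.14 → 89.
left front: 13.5 × 3.429 = 46.29 → 46.
button band: 1.5 × 3.429 = 5.14 → 5.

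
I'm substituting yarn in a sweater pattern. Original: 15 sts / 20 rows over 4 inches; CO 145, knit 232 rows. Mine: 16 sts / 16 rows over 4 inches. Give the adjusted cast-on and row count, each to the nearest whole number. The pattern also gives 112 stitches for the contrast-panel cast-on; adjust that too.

Cast on 155 stitches; work 186 rows; contrast-panel cast-on 119 stitches.

Stitches: 145 × 16/15 = 154.67 → 155.
Rows: 232 × 16/20 = 185.60 → 186.
contrast-panel cast-on: 112 × 16/15 = 119.47 → 119.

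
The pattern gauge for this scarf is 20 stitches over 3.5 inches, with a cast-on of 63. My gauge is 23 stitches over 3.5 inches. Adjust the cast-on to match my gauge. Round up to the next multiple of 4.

Scale factor = 23 / 20 = 1.150.
63 × 23 / 20 = 72.45 sts.
→ 76 sts.

CO 76 sts.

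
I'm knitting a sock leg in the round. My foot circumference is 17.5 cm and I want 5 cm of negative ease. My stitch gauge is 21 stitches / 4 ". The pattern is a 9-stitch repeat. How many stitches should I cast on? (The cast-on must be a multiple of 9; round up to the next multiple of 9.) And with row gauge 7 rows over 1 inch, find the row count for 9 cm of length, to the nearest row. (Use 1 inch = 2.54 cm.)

Cast on 27 stitches; work 25 rows.

Finished = 17.5 − 5 = 12.5 cm.
12.5 cm × 1/2.54 = 4.92 inches.
21/4 = 5.25 sts per in; 4.92 × 5.25 = 25.84 sts.
Next multiple of 9 → 27.
9 cm = 3.54 inches; × 7 = 24.80 → 25 rows.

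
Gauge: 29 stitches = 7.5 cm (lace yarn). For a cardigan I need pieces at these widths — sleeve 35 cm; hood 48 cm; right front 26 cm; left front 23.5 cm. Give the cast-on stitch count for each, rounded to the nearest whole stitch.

Rate = 29/7.5 = 3.867 sts per cm.
sleeve: 35 × 3.867 = 135.33 → 135.
hood: 48 × 3.867 = 185.60 → 186.
right front: 26 × 3.867 = 100.53 → 101.
left front: 23.5 × 3.867 = 90.87 → 91.

sleeve 135; hood 186; right front 101; left front 91.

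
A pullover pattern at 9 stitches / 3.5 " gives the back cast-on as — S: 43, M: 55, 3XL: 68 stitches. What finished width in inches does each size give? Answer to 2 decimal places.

S 16.72 inches; M 21.39 inches; 3XL 26.44 inches.

9/3.5 = 2.571 sts per in.
S: 43 / 2.571 = 16.722 → 16.72 in.
M: 55 / 2.571 = 21.389 → 21.39 in.
3XL: 68 / 2.571 = 26.444 → 26.44 in.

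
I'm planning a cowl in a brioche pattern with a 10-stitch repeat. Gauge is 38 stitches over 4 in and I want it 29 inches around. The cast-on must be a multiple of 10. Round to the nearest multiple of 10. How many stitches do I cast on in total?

38 / 4 = 9.5 sts per inch.
29 × 9.5 = 275.50 sts.
Nearest multiple of 10: 280.

Cast on 280 stitches.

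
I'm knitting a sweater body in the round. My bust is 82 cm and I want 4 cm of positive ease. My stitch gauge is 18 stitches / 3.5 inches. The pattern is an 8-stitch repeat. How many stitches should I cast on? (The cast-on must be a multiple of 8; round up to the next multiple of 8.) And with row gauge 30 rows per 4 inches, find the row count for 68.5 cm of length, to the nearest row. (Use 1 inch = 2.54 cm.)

Cast on 176 stitches; work 202 rows.

Finished = 82 + 4 = 86 cm.
86 cm × 1/2.54 = 33.86 inches.
18/3.5 = 5.143 sts per in; 33.86 × 5.143 = 174.13 sts.
Next multiple of 8 → 176.
68.5 cm = 26.97 inches; × 7.5 = 202.26 → 202 rows.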